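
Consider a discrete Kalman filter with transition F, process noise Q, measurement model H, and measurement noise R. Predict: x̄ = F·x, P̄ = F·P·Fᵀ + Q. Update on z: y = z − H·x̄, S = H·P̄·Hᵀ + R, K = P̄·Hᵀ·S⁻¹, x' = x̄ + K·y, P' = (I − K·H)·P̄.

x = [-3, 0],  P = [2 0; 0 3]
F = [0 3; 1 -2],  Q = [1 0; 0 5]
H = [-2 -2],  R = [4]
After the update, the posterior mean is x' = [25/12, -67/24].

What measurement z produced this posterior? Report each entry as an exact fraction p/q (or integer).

x̄ = F·x = [0, -3]
P̄ = F·P·Fᵀ + Q = [28 -18; -18 19]
S = H·P̄·Hᵀ + R = [48]
K = P̄·Hᵀ·S⁻¹ = [-5/12; -1/24]
x' − x̄ = [25/12, 5/24] = K·y
y = (KᵀK)⁻¹·Kᵀ·(x' − x̄) = [-5]
z = y + H·x̄ = [-5] + [6] = [1]

z = [1]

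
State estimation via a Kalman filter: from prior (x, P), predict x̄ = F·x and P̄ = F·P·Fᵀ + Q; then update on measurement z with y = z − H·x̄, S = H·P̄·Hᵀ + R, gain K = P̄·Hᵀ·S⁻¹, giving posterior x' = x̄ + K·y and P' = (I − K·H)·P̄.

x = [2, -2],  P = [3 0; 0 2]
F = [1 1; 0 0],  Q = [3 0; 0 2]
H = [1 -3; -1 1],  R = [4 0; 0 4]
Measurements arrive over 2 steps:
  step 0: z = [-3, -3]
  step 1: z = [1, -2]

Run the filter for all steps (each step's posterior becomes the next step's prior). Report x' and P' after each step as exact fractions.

step 0: x̄ = F·x = [0, 0]
step 0: P̄ = F·P·Fᵀ + Q = [8 0; 0 2]
step 0: y = z − H·x̄ = [-3, -3]
step 0: S = H·P̄·Hᵀ + R = [30 -14; -14 14]
step 0: K = P̄·Hᵀ·S⁻¹ = [0 -4/7; -1/4 -3/28]
step 0: x' = x̄ + K·y = [12/7, 15/14]
step 0: P' = (I − K·H)·P̄ = [24/7 8/7; 8/7 5/7]
step 1: x̄ = F·x = [39/14, 0]
step 1: P̄ = F·P·Fᵀ + Q = [66/7 0; 0 2]
step 1: y = z − H·x̄ = [-25/14, 11/14]
step 1: S = H·P̄·Hᵀ + R = [220/7 -108/7; -108/7 108/7]
step 1: K = P̄·Hᵀ·S⁻¹ = [0 -11/18; -1/4 -13/108]
step 1: x' = x̄ + K·y = [83/36, 19/54]
step 1: P' = (I − K·H)·P̄ = [11/3 11/9; 11/9 20/27]

step 0: x' = [12/7, 15/14], P' = [24/7 8/7; 8/7 5/7]
step 1: x' = [83/36, 19/54], P' = [11/3 11/9; 11/9 20/27]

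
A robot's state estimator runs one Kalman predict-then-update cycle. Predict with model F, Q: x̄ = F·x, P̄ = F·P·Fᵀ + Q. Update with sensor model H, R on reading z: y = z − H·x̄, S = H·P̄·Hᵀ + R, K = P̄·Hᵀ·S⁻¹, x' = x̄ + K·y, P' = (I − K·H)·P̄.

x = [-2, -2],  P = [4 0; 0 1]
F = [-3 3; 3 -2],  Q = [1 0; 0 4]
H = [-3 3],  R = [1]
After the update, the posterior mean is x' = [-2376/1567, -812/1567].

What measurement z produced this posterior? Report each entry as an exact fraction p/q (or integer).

z = [3]

x̄ = F·x = [0, -2]
P̄ = F·P·Fᵀ + Q = [46 -42; -42 44]
S = H·P̄·Hᵀ + R = [1567]
K = P̄·Hᵀ·S⁻¹ = [-264/1567; 258/1567]
x' − x̄ = [-2376/1567, 2322/1567] = K·y
y = (KᵀK)⁻¹·Kᵀ·(x' − x̄) = [9]
z = y + H·x̄ = [9] + [-6] = [3]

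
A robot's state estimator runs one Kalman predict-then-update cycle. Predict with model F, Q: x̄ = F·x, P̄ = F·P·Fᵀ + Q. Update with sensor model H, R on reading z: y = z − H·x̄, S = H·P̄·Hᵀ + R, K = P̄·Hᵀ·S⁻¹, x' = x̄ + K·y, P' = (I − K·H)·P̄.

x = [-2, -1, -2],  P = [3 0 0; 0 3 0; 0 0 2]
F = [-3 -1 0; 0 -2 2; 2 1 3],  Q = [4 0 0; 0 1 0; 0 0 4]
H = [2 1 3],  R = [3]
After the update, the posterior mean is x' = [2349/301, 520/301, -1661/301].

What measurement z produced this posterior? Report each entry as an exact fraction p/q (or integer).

x̄ = F·x = [7, -2, -11]
P̄ = F·P·Fᵀ + Q = [34 6 -21; 6 21 6; -21 6 37]
S = H·P̄·Hᵀ + R = [301]
K = P̄·Hᵀ·S⁻¹ = [11/301; 51/301; 75/301]
x' − x̄ = [242/301, 1122/301, 1650/301] = K·y
y = (KᵀK)⁻¹·Kᵀ·(x' − x̄) = [22]
z = y + H·x̄ = [22] + [-21] = [1]

z = [1]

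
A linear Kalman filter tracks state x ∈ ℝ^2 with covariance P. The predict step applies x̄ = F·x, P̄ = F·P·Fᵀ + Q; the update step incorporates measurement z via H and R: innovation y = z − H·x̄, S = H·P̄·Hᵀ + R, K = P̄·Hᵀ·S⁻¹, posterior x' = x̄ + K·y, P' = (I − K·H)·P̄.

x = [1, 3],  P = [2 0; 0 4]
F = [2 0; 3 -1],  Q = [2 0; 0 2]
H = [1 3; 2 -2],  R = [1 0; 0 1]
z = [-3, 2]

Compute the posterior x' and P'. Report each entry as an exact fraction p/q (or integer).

x' = [152/2161, -2172/2161]
P' = [1258/6483 36/2161; 36/2161 168/2161]

x̄ = F·x = [2, 0]
P̄ = F·P·Fᵀ + Q = [10 12; 12 24]
y = z − H·x̄ = [-5, -2]
S = H·P̄·Hᵀ + R = [299 -76; -76 41]
K = P̄·Hᵀ·S⁻¹ = [1582/6483 2300/6483; 540/2161 -264/2161]
x' = x̄ + K·y = [152/2161, -2172/2161]
P' = (I − K·H)·P̄ = [1258/6483 36/2161; 36/2161 168/2161]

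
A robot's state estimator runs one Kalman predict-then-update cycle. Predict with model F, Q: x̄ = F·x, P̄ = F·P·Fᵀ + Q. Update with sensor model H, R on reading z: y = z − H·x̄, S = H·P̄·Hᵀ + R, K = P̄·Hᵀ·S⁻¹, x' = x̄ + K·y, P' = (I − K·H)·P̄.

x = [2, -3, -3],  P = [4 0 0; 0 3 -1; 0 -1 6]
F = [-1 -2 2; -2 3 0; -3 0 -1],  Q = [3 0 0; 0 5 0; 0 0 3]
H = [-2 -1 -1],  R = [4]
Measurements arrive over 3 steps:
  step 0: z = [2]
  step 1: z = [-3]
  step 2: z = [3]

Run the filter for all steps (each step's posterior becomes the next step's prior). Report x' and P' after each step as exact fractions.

step 0: x̄ = F·x = [-2, -13, -3]
step 0: P̄ = F·P·Fᵀ + Q = [51 -16 -2; -16 48 27; -2 27 45]
step 0: y = z − H·x̄ = [-18]
step 0: S = H·P̄·Hᵀ + R = [283]
step 0: K = P̄·Hᵀ·S⁻¹ = [-84/283; -43/283; -68/283]
step 0: x' = x̄ + K·y = [946/283, -2905/283, 375/283]
step 0: P' = (I − K·H)·P̄ = [7377/283 -8140/283 -6278/283; -8140/283 11735/283 4717/283; -6278/283 4717/283 8111/283]
step 1: x̄ = F·x = [5614/283, -10607/283, -3213/283]
step 1: P̄ = F·P·Fᵀ + Q = [42426/283 -10382/283 -2107/283; -10382/283 234218/283 90815/283; -2107/283 90815/283 37685/283]
step 1: y = z − H·x̄ = [-3441/283]
step 1: S = H·P̄·Hᵀ + R = [574413/283]
step 1: K = P̄·Hᵀ·S⁻¹ = [-24121/191471; -14489/27353; -124286/574413]
step 1: x' = x̄ + K·y = [4091585/191471, -849034/27353, -1670107/191471]
step 1: P' = (I − K·H)·P̄ = [22536681/191471 -4708291/27353 -12018841/191471; -4708291/27353 7060111/27353 2414427/27353; -12018841/191471 2414427/27353 21907223/574413]
step 2: x̄ = F·x = [4454677/191471, -26012884/191471, -10604648/191471]
step 2: P̄ = F·P·Fᵀ + Q = [93117410/574413 -134928039/191471 -152540434/574413; -134928039/191471 931387516/191471 357101770/191471; -152540434/574413 357101770/191471 415781711/574413]
step 2: y = z − H·x̄ = [-27133765/191471]
step 2: S = H·P̄·Hᵀ + R = [1166007989/191471]
step 2: K = P̄·Hᵀ·S⁻¹ = [123696577/1166007989; -1018633208/1166007989; -394002051/1166007989]
step 2: x' = x̄ + K·y = [9598503788/1166007989, -14058925236/1166007989, -8744641367/1166007989]
step 2: P' = (I − K·H)·P̄ = [327324317993/3498023967 -163605613205/1166007989 -165316155295/3498023967; -163605613205/1166007989 252736299860/1166007989 78549459382/1166007989; -165316155295/3498023967 78549459382/1166007989 99711957056/3498023967]

step 0: x' = [946/283, -2905/283, 375/283], P' = [7377/283 -8140/283 -6278/283; -8140/283 11735/283 4717/283; -6278/283 4717/283 8111/283]
step 1: x' = [4091585/191471, -849034/27353, -1670107/191471], P' = [22536681/191471 -4708291/27353 -12018841/191471; -4708291/27353 7060111/27353 2414427/27353; -12018841/191471 2414427/27353 21907223/574413]
step 2: x' = [9598503788/1166007989, -14058925236/1166007989, -8744641367/1166007989], P' = [327324317993/3498023967 -163605613205/1166007989 -165316155295/3498023967; -163605613205/1166007989 252736299860/1166007989 78549459382/1166007989; -165316155295/3498023967 78549459382/1166007989 99711957056/3498023967]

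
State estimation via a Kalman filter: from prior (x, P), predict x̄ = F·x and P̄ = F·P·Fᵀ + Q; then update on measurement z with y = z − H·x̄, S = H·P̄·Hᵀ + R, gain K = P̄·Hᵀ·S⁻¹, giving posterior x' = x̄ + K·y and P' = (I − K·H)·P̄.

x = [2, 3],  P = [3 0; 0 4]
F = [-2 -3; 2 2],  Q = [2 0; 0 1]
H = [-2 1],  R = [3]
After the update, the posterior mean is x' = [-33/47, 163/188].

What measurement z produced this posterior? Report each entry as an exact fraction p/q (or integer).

z = [2]

x̄ = F·x = [-13, 10]
P̄ = F·P·Fᵀ + Q = [50 -36; -36 29]
S = H·P̄·Hᵀ + R = [376]
K = P̄·Hᵀ·S⁻¹ = [-17/47; 101/376]
x' − x̄ = [578/47, -1717/188] = K·y
y = (KᵀK)⁻¹·Kᵀ·(x' − x̄) = [-34]
z = y + H·x̄ = [-34] + [36] = [2]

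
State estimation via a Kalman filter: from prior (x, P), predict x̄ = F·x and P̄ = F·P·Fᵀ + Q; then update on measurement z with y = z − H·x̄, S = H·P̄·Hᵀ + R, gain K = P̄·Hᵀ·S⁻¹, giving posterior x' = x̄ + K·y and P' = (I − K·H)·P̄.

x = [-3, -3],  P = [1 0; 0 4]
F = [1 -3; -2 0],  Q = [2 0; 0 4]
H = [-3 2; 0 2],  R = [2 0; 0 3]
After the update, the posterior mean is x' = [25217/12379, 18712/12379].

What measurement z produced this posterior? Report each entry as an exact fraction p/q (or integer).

z = [-3, 2]

x̄ = F·x = [6, 6]
P̄ = F·P·Fᵀ + Q = [39 -2; -2 8]
S = H·P̄·Hᵀ + R = [409 44; 44 35]
K = P̄·Hᵀ·S⁻¹ = [-4059/12379 3688/12379; 66/12379 5576/12379]
x' − x̄ = [-49057/12379, -55562/12379] = K·y
y = (KᵀK)⁻¹·Kᵀ·(x' − x̄) = [3, -10]
z = y + H·x̄ = [3, -10] + [-6, 12] = [-3, 2]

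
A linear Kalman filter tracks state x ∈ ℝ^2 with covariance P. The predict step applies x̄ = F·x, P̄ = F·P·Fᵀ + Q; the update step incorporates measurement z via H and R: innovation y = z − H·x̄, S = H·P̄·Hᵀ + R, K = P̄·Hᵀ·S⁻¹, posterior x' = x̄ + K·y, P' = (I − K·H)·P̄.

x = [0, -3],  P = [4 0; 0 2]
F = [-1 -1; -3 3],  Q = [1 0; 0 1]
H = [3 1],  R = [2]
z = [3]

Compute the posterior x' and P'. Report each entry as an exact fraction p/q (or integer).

x' = [183/52, -395/52]
P' = [121/52 -345/52; -345/52 3251/156]

x̄ = F·x = [3, -9]
P̄ = F·P·Fᵀ + Q = [7 6; 6 55]
y = z − H·x̄ = [3]
S = H·P̄·Hᵀ + R = [156]
K = P̄·Hᵀ·S⁻¹ = [9/52; 73/156]
x' = x̄ + K·y = [183/52, -395/52]
P' = (I − K·H)·P̄ = [121/52 -345/52; -345/52 3251/156]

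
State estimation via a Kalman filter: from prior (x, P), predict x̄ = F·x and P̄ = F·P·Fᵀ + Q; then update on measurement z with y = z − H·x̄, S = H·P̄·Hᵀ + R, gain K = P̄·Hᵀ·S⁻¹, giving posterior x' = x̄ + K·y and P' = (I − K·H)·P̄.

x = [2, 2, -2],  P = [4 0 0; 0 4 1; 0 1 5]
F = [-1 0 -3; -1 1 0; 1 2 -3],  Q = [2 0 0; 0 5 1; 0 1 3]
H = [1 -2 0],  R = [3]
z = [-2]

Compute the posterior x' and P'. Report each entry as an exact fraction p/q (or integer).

x̄ = F·x = [4, 0, 12]
P̄ = F·P·Fᵀ + Q = [51 1 35; 1 13 2; 35 2 56]
y = z − H·x̄ = [-6]
S = H·P̄·Hᵀ + R = [102]
K = P̄·Hᵀ·S⁻¹ = [49/102; -25/102; 31/102]
x' = x̄ + K·y = [19/17, 25/17, 173/17]
P' = (I − K·H)·P̄ = [2801/102 1327/102 2051/102; 1327/102 701/102 979/102; 2051/102 979/102 4751/102]

x' = [19/17, 25/17, 173/17]
P' = [2801/102 1327/102 2051/102; 1327/102 701/102 979/102; 2051/102 979/102 4751/102]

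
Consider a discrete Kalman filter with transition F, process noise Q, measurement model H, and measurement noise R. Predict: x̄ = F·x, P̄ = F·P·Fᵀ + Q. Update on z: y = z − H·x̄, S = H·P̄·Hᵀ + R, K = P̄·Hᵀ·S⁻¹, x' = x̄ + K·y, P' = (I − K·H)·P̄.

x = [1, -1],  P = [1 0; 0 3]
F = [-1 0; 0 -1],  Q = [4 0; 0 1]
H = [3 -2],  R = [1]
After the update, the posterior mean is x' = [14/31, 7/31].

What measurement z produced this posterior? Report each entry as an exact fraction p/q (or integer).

z = [1]

x̄ = F·x = [-1, 1]
P̄ = F·P·Fᵀ + Q = [5 0; 0 4]
S = H·P̄·Hᵀ + R = [62]
K = P̄·Hᵀ·S⁻¹ = [15/62; -4/31]
x' − x̄ = [45/31, -24/31] = K·y
y = (KᵀK)⁻¹·Kᵀ·(x' − x̄) = [6]
z = y + H·x̄ = [6] + [-5] = [1]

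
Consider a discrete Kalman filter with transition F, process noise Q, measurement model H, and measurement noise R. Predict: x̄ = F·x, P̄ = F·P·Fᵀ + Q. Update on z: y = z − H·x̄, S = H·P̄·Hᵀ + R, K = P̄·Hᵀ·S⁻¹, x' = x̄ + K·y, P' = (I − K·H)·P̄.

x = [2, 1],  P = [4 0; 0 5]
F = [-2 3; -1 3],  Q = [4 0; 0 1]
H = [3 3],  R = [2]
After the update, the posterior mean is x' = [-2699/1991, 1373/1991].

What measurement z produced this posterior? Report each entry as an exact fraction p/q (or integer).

x̄ = F·x = [-1, 1]
P̄ = F·P·Fᵀ + Q = [65 53; 53 50]
S = H·P̄·Hᵀ + R = [1991]
K = P̄·Hᵀ·S⁻¹ = [354/1991; 309/1991]
x' − x̄ = [-708/1991, -618/1991] = K·y
y = (KᵀK)⁻¹·Kᵀ·(x' − x̄) = [-2]
z = y + H·x̄ = [-2] + [0] = [-2]

z = [-2]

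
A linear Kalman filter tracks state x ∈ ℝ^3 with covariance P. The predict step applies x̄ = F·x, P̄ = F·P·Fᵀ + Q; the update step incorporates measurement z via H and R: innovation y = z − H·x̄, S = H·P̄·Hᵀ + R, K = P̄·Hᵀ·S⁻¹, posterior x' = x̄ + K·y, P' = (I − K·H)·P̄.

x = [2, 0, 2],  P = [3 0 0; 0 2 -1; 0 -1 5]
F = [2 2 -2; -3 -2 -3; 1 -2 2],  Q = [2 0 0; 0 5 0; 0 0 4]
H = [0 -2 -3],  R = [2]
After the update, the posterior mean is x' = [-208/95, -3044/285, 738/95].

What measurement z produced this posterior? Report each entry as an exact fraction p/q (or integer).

x̄ = F·x = [0, -12, 6]
P̄ = F·P·Fᵀ + Q = [50 6 -30; 6 73 -33; -30 -33 43]
S = H·P̄·Hᵀ + R = [285]
K = P̄·Hᵀ·S⁻¹ = [26/95; -47/285; -21/95]
x' − x̄ = [-208/95, 376/285, 168/95] = K·y
y = (KᵀK)⁻¹·Kᵀ·(x' − x̄) = [-8]
z = y + H·x̄ = [-8] + [6] = [-2]

z = [-2]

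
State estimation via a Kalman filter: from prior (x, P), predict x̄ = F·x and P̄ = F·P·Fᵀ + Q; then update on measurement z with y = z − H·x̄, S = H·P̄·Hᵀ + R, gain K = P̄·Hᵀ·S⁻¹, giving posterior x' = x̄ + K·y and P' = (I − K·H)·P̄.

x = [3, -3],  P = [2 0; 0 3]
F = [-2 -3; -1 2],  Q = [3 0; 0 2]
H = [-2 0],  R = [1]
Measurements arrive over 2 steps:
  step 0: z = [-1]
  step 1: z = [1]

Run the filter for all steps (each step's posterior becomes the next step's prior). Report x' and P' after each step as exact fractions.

step 0: x' = [79/153, -1237/153], P' = [38/153 -14/153; -14/153 1664/153]
step 1: x' = [-1605/3637, -92865/61829], P' = [907/3637 -582/3637; -582/3637 292160/61829]

step 0: x̄ = F·x = [3, -9]
step 0: P̄ = F·P·Fᵀ + Q = [38 -14; -14 16]
step 0: y = z − H·x̄ = [5]
step 0: S = H·P̄·Hᵀ + R = [153]
step 0: K = P̄·Hᵀ·S⁻¹ = [-76/153; 28/153]
step 0: x' = x̄ + K·y = [79/153, -1237/153]
step 0: P' = (I − K·H)·P̄ = [38/153 -14/153; -14/153 1664/153]
step 1: x̄ = F·x = [209/9, -851/51]
step 1: P̄ = F·P·Fᵀ + Q = [907/9 -194/3; -194/3 784/17]
step 1: y = z − H·x̄ = [427/9]
step 1: S = H·P̄·Hᵀ + R = [3637/9]
step 1: K = P̄·Hᵀ·S⁻¹ = [-1814/3637; 1164/3637]
step 1: x' = x̄ + K·y = [-1605/3637, -92865/61829]
step 1: P' = (I − K·H)·P̄ = [907/3637 -582/3637; -582/3637 292160/61829]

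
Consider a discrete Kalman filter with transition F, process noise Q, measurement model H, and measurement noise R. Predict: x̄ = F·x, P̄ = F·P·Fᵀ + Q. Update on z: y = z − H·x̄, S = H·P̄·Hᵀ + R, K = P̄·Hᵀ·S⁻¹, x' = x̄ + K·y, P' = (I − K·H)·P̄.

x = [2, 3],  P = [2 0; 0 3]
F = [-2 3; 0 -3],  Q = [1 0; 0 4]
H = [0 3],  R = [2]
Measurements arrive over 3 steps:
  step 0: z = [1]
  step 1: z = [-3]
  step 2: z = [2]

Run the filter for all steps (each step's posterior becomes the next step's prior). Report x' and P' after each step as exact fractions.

step 0: x' = [-863/281, 75/281], P' = [3555/281 -54/281; -54/281 62/281]
step 1: x' = [27647/3925, -3897/3925], P' = [213166/3925 -441/3925; -441/3925 841/3925]
step 2: x' = [-3495452/217271, 162996/217271], P' = [47889721/217271 -20430/217271; -20430/217271 46538/217271]

step 0: x̄ = F·x = [5, -9]
step 0: P̄ = F·P·Fᵀ + Q = [36 -27; -27 31]
step 0: y = z − H·x̄ = [28]
step 0: S = H·P̄·Hᵀ + R = [281]
step 0: K = P̄·Hᵀ·S⁻¹ = [-81/281; 93/281]
step 0: x' = x̄ + K·y = [-863/281, 75/281]
step 0: P' = (I − K·H)·P̄ = [3555/281 -54/281; -54/281 62/281]
step 1: x̄ = F·x = [1951/281, -225/281]
step 1: P̄ = F·P·Fᵀ + Q = [15707/281 -882/281; -882/281 1682/281]
step 1: y = z − H·x̄ = [-168/281]
step 1: S = H·P̄·Hᵀ + R = [15700/281]
step 1: K = P̄·Hᵀ·S⁻¹ = [-1323/7850; 2523/7850]
step 1: x' = x̄ + K·y = [27647/3925, -3897/3925]
step 1: P' = (I − K·H)·P̄ = [213166/3925 -441/3925; -441/3925 841/3925]
step 2: x̄ = F·x = [-13397/785, 11691/3925]
step 2: P̄ = F·P·Fᵀ + Q = [34778/157 -2043/785; -2043/785 23269/3925]
step 2: y = z − H·x̄ = [-27223/3925]
step 2: S = H·P̄·Hᵀ + R = [217271/3925]
step 2: K = P̄·Hᵀ·S⁻¹ = [-30645/217271; 69807/217271]
step 2: x' = x̄ + K·y = [-3495452/217271, 162996/217271]
step 2: P' = (I − K·H)·P̄ = [47889721/217271 -20430/217271; -20430/217271 46538/217271]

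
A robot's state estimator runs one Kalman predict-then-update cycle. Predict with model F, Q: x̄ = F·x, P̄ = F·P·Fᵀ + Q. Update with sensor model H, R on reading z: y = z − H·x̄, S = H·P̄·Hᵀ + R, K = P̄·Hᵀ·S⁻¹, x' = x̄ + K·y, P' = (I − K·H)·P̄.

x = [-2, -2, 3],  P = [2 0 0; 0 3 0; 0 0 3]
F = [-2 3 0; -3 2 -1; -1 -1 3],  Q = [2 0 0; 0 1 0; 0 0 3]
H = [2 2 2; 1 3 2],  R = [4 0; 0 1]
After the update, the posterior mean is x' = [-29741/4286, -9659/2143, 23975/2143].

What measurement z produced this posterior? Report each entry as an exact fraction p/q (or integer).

z = [-1, 2]

x̄ = F·x = [-2, -1, 13]
P̄ = F·P·Fᵀ + Q = [37 30 -5; 30 34 -9; -5 -9 35]
S = H·P̄·Hᵀ + R = [556 538; 538 536]
K = P̄·Hᵀ·S⁻¹ = [1759/4286 -415/2143; -593/2143 1051/2143; 517/2143 -367/2143]
x' − x̄ = [-21169/4286, -7516/2143, -3884/2143] = K·y
y = (KᵀK)⁻¹·Kᵀ·(x' − x̄) = [-21, -19]
z = y + H·x̄ = [-21, -19] + [20, 21] = [-1, 2]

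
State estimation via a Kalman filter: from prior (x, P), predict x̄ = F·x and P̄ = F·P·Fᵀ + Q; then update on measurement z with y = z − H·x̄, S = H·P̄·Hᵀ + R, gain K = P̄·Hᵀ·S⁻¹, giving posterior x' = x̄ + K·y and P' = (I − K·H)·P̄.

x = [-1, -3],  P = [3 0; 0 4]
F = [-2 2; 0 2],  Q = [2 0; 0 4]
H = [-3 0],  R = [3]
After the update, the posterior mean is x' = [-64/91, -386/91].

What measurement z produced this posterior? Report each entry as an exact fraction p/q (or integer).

x̄ = F·x = [-4, -6]
P̄ = F·P·Fᵀ + Q = [30 16; 16 20]
S = H·P̄·Hᵀ + R = [273]
K = P̄·Hᵀ·S⁻¹ = [-30/91; -16/91]
x' − x̄ = [300/91, 160/91] = K·y
y = (KᵀK)⁻¹·Kᵀ·(x' − x̄) = [-10]
z = y + H·x̄ = [-10] + [12] = [2]

z = [2]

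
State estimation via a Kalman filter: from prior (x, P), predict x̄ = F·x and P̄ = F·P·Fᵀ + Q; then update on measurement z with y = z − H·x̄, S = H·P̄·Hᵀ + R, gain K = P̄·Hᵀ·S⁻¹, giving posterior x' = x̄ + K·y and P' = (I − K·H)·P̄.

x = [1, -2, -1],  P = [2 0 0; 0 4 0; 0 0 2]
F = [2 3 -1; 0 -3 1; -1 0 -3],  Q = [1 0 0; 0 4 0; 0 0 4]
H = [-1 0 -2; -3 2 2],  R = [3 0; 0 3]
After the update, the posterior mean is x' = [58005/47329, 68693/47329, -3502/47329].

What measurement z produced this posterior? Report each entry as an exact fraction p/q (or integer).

z = [-1, -1]

x̄ = F·x = [-3, 5, 2]
P̄ = F·P·Fᵀ + Q = [47 -38 2; -38 42 -6; 2 -6 24]
S = H·P̄·Hᵀ + R = [154 153; 153 1074]
K = P̄·Hᵀ·S⁻¹ = [-7395/47329 -8333/47329; 8414/47329 6998/47329; -19430/47329 4090/47329]
x' − x̄ = [199992/47329, -167952/47329, -98160/47329] = K·y
y = (KᵀK)⁻¹·Kᵀ·(x' − x̄) = [0, -24]
z = y + H·x̄ = [0, -24] + [-1, 23] = [-1, -1]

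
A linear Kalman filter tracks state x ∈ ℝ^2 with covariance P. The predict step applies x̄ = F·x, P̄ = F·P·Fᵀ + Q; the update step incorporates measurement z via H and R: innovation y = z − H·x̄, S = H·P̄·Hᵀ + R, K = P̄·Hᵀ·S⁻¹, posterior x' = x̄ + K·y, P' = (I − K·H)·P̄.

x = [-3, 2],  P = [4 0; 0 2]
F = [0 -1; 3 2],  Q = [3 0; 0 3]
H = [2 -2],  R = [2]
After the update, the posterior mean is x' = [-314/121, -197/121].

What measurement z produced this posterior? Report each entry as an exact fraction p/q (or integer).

z = [-2]

x̄ = F·x = [-2, -5]
P̄ = F·P·Fᵀ + Q = [5 -4; -4 47]
S = H·P̄·Hᵀ + R = [242]
K = P̄·Hᵀ·S⁻¹ = [9/121; -51/121]
x' − x̄ = [-72/121, 408/121] = K·y
y = (KᵀK)⁻¹·Kᵀ·(x' − x̄) = [-8]
z = y + H·x̄ = [-8] + [6] = [-2]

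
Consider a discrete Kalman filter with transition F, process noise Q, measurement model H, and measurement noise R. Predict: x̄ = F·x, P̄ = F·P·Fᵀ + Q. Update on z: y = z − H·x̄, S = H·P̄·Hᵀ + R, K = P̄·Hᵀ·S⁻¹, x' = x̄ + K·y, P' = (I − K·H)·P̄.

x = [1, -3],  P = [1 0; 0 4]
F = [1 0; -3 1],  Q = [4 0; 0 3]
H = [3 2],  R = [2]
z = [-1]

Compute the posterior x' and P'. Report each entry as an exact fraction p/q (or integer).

x' = [49/25, -266/75]
P' = [98/25 -144/25; -144/25 671/75]

x̄ = F·x = [1, -6]
P̄ = F·P·Fᵀ + Q = [5 -3; -3 16]
y = z − H·x̄ = [8]
S = H·P̄·Hᵀ + R = [75]
K = P̄·Hᵀ·S⁻¹ = [3/25; 23/75]
x' = x̄ + K·y = [49/25, -266/75]
P' = (I − K·H)·P̄ = [98/25 -144/25; -144/25 671/75]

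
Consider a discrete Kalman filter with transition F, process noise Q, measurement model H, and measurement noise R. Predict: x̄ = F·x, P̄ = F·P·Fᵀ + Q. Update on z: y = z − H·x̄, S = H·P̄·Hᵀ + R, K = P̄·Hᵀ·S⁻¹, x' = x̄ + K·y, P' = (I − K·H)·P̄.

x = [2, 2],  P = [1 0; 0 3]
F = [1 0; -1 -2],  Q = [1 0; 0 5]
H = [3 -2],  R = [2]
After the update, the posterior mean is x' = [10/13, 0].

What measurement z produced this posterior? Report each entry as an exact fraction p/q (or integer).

z = [2]

x̄ = F·x = [2, -6]
P̄ = F·P·Fᵀ + Q = [2 -1; -1 18]
S = H·P̄·Hᵀ + R = [104]
K = P̄·Hᵀ·S⁻¹ = [1/13; -3/8]
x' − x̄ = [-16/13, 6] = K·y
y = (KᵀK)⁻¹·Kᵀ·(x' − x̄) = [-16]
z = y + H·x̄ = [-16] + [18] = [2]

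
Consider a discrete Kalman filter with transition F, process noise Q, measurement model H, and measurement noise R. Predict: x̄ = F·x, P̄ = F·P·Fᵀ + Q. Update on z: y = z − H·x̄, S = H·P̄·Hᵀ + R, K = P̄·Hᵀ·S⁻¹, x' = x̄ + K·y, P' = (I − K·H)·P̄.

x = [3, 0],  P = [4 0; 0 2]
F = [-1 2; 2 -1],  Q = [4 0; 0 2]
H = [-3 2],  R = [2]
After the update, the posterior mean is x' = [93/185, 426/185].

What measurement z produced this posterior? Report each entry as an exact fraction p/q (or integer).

x̄ = F·x = [-3, 6]
P̄ = F·P·Fᵀ + Q = [16 -12; -12 20]
S = H·P̄·Hᵀ + R = [370]
K = P̄·Hᵀ·S⁻¹ = [-36/185; 38/185]
x' − x̄ = [648/185, -684/185] = K·y
y = (KᵀK)⁻¹·Kᵀ·(x' − x̄) = [-18]
z = y + H·x̄ = [-18] + [21] = [3]

z = [3]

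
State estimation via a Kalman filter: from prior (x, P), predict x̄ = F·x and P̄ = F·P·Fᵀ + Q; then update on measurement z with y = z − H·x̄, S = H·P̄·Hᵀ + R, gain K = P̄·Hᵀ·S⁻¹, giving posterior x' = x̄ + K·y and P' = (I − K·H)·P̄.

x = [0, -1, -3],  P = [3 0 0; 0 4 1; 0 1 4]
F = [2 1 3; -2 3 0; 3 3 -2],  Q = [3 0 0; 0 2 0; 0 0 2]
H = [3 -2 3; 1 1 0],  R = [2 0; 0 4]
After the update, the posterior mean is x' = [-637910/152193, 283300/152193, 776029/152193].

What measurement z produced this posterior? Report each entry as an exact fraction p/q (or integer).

z = [-1, -2]

x̄ = F·x = [-10, -3, 3]
P̄ = F·P·Fᵀ + Q = [61 9 13; 9 50 12; 13 12 69]
S = H·P̄·Hᵀ + R = [1354 167; 167 133]
K = P̄·Hᵀ·S⁻¹ = [15442/152193 60712/152193; -14774/152193 86065/152193; 25351/152193 -3224/152193]
x' − x̄ = [884020/152193, 739879/152193, 319450/152193] = K·y
y = (KᵀK)⁻¹·Kᵀ·(x' − x̄) = [14, 11]
z = y + H·x̄ = [14, 11] + [-15, -13] = [-1, -2]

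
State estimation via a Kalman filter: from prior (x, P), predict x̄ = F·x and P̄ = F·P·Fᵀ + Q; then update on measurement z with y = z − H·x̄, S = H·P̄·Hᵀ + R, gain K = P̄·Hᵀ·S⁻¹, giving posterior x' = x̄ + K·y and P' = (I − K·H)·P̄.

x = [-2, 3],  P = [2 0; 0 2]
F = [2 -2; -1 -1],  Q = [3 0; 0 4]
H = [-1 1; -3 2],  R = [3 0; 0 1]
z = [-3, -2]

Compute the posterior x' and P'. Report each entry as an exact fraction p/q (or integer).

x' = [-1640/791, -3239/791]
P' = [2033/791 2888/791; 2888/791 4280/791]

x̄ = F·x = [-10, -1]
P̄ = F·P·Fᵀ + Q = [19 0; 0 8]
y = z − H·x̄ = [-12, -30]
S = H·P̄·Hᵀ + R = [30 73; 73 204]
K = P̄·Hᵀ·S⁻¹ = [285/791 -323/791; 464/791 -104/791]
x' = x̄ + K·y = [-1640/791, -3239/791]
P' = (I − K·H)·P̄ = [2033/791 2888/791; 2888/791 4280/791]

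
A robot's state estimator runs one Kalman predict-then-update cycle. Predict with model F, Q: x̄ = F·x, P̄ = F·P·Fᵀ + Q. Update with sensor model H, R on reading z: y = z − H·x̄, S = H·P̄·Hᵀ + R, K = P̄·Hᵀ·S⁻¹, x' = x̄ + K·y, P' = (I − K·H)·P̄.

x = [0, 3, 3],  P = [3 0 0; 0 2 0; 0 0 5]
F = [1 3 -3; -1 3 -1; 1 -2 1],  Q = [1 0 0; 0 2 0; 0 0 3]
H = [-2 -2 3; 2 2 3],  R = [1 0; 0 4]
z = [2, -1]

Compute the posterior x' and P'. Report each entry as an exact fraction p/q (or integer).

x' = [-540036/150839, 422946/150839, 21051/150839]
P' = [709377/150839 -663710/150839 25030/150839; -663710/150839 664068/150839 -7044/150839; 25030/150839 -7044/150839 20256/150839]

x̄ = F·x = [0, 6, -3]
P̄ = F·P·Fᵀ + Q = [67 30 -24; 30 28 -20; -24 -20 19]
y = z − H·x̄ = [23, -4]
S = H·P̄·Hᵀ + R = [1320 -449; -449 267]
K = P̄·Hᵀ·S⁻¹ = [-16244/150839 41606/150839; -21848/150839 -5104/150839; 24796/150839 24185/150839]
x' = x̄ + K·y = [-540036/150839, 422946/150839, 21051/150839]
P' = (I − K·H)·P̄ = [709377/150839 -663710/150839 25030/150839; -663710/150839 664068/150839 -7044/150839; 25030/150839 -7044/150839 20256/150839]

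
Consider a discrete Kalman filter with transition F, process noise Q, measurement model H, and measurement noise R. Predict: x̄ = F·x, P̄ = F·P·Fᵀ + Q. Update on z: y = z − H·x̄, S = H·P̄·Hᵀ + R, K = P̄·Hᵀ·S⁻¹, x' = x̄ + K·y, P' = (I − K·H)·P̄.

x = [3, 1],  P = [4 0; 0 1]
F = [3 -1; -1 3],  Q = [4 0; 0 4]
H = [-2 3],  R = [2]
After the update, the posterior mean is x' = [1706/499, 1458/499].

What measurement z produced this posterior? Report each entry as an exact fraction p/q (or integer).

z = [2]

x̄ = F·x = [8, 0]
P̄ = F·P·Fᵀ + Q = [41 -15; -15 17]
S = H·P̄·Hᵀ + R = [499]
K = P̄·Hᵀ·S⁻¹ = [-127/499; 81/499]
x' − x̄ = [-2286/499, 1458/499] = K·y
y = (KᵀK)⁻¹·Kᵀ·(x' − x̄) = [18]
z = y + H·x̄ = [18] + [-16] = [2]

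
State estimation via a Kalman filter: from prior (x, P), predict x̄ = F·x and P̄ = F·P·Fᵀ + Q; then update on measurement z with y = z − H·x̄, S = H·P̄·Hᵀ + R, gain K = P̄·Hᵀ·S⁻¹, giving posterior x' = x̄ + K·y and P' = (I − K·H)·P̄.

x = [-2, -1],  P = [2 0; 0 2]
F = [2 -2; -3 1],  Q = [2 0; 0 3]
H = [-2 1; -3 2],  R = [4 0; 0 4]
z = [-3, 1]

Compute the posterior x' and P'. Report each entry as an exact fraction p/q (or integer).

x' = [1945/1297, 2819/1297]
P' = [1724/1297 2400/1297; 2400/1297 4292/1297]

x̄ = F·x = [-2, 5]
P̄ = F·P·Fᵀ + Q = [18 -16; -16 23]
y = z − H·x̄ = [-12, -15]
S = H·P̄·Hᵀ + R = [163 266; 266 450]
K = P̄·Hᵀ·S⁻¹ = [-262/1297 -93/1297; -127/1297 346/1297]
x' = x̄ + K·y = [1945/1297, 2819/1297]
P' = (I − K·H)·P̄ = [1724/1297 2400/1297; 2400/1297 4292/1297]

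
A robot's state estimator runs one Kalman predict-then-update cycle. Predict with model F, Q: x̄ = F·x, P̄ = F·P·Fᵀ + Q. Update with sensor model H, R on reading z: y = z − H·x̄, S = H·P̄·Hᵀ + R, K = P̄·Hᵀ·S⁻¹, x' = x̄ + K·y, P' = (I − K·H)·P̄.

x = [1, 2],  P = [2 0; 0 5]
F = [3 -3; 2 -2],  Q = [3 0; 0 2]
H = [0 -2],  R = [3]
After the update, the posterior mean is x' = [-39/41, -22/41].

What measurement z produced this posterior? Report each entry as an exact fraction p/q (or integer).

z = [1]

x̄ = F·x = [-3, -2]
P̄ = F·P·Fᵀ + Q = [66 42; 42 30]
S = H·P̄·Hᵀ + R = [123]
K = P̄·Hᵀ·S⁻¹ = [-28/41; -20/41]
x' − x̄ = [84/41, 60/41] = K·y
y = (KᵀK)⁻¹·Kᵀ·(x' − x̄) = [-3]
z = y + H·x̄ = [-3] + [4] = [1]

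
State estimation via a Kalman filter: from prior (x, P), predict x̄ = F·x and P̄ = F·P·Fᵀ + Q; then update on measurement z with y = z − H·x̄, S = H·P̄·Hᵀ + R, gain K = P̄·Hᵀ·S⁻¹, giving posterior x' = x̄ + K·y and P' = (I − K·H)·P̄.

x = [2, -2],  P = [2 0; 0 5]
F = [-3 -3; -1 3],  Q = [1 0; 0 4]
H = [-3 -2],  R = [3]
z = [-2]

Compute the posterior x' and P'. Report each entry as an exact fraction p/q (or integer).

x̄ = F·x = [0, -8]
P̄ = F·P·Fᵀ + Q = [64 -39; -39 51]
y = z − H·x̄ = [-18]
S = H·P̄·Hᵀ + R = [315]
K = P̄·Hᵀ·S⁻¹ = [-38/105; 1/21]
x' = x̄ + K·y = [228/35, -62/7]
P' = (I − K·H)·P̄ = [796/35 -235/7; -235/7 352/7]

x' = [228/35, -62/7]
P' = [796/35 -235/7; -235/7 352/7]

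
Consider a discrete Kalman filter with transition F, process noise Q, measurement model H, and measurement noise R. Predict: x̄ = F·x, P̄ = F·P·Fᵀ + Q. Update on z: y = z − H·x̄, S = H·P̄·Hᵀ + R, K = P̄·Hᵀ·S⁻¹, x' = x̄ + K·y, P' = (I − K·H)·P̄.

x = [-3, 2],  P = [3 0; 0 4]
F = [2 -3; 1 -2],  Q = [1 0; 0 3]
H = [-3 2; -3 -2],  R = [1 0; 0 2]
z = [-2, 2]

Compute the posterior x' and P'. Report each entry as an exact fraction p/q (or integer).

x̄ = F·x = [-12, -7]
P̄ = F·P·Fᵀ + Q = [49 30; 30 22]
y = z − H·x̄ = [-24, -48]
S = H·P̄·Hᵀ + R = [170 353; 353 891]
K = P̄·Hᵀ·S⁻¹ = [-4446/26861 -4479/26861; 6316/26861 -6542/26861]
x' = x̄ + K·y = [-636/26861, -25595/26861]
P' = (I − K·H)·P̄ = [2234/26861 1128/26861; 1128/26861 4850/26861]

x' = [-636/26861, -25595/26861]
P' = [2234/26861 1128/26861; 1128/26861 4850/26861]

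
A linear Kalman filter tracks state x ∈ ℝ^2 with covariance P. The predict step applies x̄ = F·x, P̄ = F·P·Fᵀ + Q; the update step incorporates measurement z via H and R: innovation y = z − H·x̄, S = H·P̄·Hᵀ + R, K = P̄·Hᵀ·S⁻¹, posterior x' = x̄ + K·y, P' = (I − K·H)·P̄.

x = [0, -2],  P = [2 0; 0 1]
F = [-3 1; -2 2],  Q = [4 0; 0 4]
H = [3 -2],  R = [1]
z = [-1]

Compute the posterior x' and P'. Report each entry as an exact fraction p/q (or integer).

x' = [-331/104, -223/52]
P' = [711/104 523/52; 523/52 391/26]

x̄ = F·x = [-2, -4]
P̄ = F·P·Fᵀ + Q = [23 14; 14 16]
y = z − H·x̄ = [-3]
S = H·P̄·Hᵀ + R = [104]
K = P̄·Hᵀ·S⁻¹ = [41/104; 5/52]
x' = x̄ + K·y = [-331/104, -223/52]
P' = (I − K·H)·P̄ = [711/104 523/52; 523/52 391/26]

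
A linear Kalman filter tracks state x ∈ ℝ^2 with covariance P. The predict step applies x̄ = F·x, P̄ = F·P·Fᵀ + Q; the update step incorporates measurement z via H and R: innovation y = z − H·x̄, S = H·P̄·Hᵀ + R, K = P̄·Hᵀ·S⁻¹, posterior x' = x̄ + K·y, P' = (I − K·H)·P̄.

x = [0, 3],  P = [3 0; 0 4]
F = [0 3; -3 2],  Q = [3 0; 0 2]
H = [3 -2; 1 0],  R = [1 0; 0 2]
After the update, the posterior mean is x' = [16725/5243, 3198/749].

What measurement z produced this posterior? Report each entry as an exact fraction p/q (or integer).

z = [1, 3]

x̄ = F·x = [9, 6]
P̄ = F·P·Fᵀ + Q = [39 24; 24 45]
S = H·P̄·Hᵀ + R = [244 69; 69 41]
K = P̄·Hᵀ·S⁻¹ = [138/5243 4755/5243; -342/749 1014/749]
x' − x̄ = [-30462/5243, -1296/749] = K·y
y = (KᵀK)⁻¹·Kᵀ·(x' − x̄) = [-14, -6]
z = y + H·x̄ = [-14, -6] + [15, 9] = [1, 3]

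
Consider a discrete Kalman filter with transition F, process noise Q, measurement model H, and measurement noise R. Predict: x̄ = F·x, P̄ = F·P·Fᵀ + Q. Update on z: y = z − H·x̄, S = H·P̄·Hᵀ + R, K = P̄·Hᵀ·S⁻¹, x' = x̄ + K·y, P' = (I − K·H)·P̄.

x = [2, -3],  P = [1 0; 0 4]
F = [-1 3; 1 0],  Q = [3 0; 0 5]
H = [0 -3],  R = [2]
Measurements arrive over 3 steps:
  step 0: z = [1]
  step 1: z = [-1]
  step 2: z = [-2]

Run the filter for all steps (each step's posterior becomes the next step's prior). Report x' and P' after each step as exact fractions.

step 0: x' = [-85/8, -1/4], P' = [2231/56 -1/28; -1/28 3/14]
step 1: x' = [3647/22711, 6343/22711], P' = [217348/22711 -4474/22711; -4474/22711 5022/22711]
step 2: x' = [996728/3023549, 1992712/3023549], P' = [26493557/3023549 -461540/3023549; -461540/3023549 661806/3023549]

step 0: x̄ = F·x = [-11, 2]
step 0: P̄ = F·P·Fᵀ + Q = [40 -1; -1 6]
step 0: y = z − H·x̄ = [7]
step 0: S = H·P̄·Hᵀ + R = [56]
step 0: K = P̄·Hᵀ·S⁻¹ = [3/56; -9/28]
step 0: x' = x̄ + K·y = [-85/8, -1/4]
step 0: P' = (I − K·H)·P̄ = [2231/56 -1/28; -1/28 3/14]
step 1: x̄ = F·x = [79/8, -85/8]
step 1: P̄ = F·P·Fᵀ + Q = [2519/56 -2237/56; -2237/56 2511/56]
step 1: y = z − H·x̄ = [-263/8]
step 1: S = H·P̄·Hᵀ + R = [22711/56]
step 1: K = P̄·Hᵀ·S⁻¹ = [6711/22711; -7533/22711]
step 1: x' = x̄ + K·y = [3647/22711, 6343/22711]
step 1: P' = (I − K·H)·P̄ = [217348/22711 -4474/22711; -4474/22711 5022/22711]
step 2: x̄ = F·x = [15382/22711, 3647/22711]
step 2: P̄ = F·P·Fᵀ + Q = [357523/22711 -230770/22711; -230770/22711 330903/22711]
step 2: y = z − H·x̄ = [-34481/22711]
step 2: S = H·P̄·Hᵀ + R = [3023549/22711]
step 2: K = P̄·Hᵀ·S⁻¹ = [692310/3023549; -992709/3023549]
step 2: x' = x̄ + K·y = [996728/3023549, 1992712/3023549]
step 2: P' = (I − K·H)·P̄ = [26493557/3023549 -461540/3023549; -461540/3023549 661806/3023549]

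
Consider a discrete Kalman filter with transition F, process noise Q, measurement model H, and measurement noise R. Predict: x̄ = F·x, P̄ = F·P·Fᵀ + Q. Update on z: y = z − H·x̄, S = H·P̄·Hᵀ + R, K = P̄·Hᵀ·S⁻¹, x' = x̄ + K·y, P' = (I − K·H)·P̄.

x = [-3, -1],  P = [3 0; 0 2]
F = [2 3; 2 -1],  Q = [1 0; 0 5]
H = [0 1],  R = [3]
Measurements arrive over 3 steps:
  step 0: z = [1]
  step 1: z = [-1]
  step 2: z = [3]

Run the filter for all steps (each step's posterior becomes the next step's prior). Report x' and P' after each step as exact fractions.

step 0: x' = [-81/11, 2/11], P' = [323/11 9/11; 9/11 57/22]
step 1: x' = [-97/61, -407/305], P' = [27085/549 497/183; 497/183 893/305]
step 2: x' = [-1239941/541877, 1585725/541877], P' = [30250461/541877 1642227/541877; 1642227/541877 1600926/541877]

step 0: x̄ = F·x = [-9, -5]
step 0: P̄ = F·P·Fᵀ + Q = [31 6; 6 19]
step 0: y = z − H·x̄ = [6]
step 0: S = H·P̄·Hᵀ + R = [22]
step 0: K = P̄·Hᵀ·S⁻¹ = [3/11; 19/22]
step 0: x' = x̄ + K·y = [-81/11, 2/11]
step 0: P' = (I − K·H)·P̄ = [323/11 9/11; 9/11 57/22]
step 1: x̄ = F·x = [-156/11, -164/11]
step 1: P̄ = F·P·Fᵀ + Q = [3335/22 2485/22; 2485/22 2679/22]
step 1: y = z − H·x̄ = [153/11]
step 1: S = H·P̄·Hᵀ + R = [2745/22]
step 1: K = P̄·Hᵀ·S⁻¹ = [497/549; 893/915]
step 1: x' = x̄ + K·y = [-97/61, -407/305]
step 1: P' = (I − K·H)·P̄ = [27085/549 497/183; 497/183 893/305]
step 2: x̄ = F·x = [-2191/305, -563/305]
step 2: P̄ = F·P·Fᵀ + Q = [706238/2745 547409/2745; 547409/2745 533642/2745]
step 2: y = z − H·x̄ = [1478/305]
step 2: S = H·P̄·Hᵀ + R = [541877/2745]
step 2: K = P̄·Hᵀ·S⁻¹ = [547409/541877; 533642/541877]
step 2: x' = x̄ + K·y = [-1239941/541877, 1585725/541877]
step 2: P' = (I − K·H)·P̄ = [30250461/541877 1642227/541877; 1642227/541877 1600926/541877]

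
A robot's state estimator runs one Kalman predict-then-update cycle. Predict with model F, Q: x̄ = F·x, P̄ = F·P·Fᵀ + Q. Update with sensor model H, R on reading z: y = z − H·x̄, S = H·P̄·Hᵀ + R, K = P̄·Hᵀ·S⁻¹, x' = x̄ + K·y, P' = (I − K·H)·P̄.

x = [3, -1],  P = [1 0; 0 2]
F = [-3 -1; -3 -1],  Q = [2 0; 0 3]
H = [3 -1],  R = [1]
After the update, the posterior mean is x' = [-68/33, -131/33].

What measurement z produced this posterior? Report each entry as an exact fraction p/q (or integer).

x̄ = F·x = [-8, -8]
P̄ = F·P·Fᵀ + Q = [13 11; 11 14]
S = H·P̄·Hᵀ + R = [66]
K = P̄·Hᵀ·S⁻¹ = [14/33; 19/66]
x' − x̄ = [196/33, 133/33] = K·y
y = (KᵀK)⁻¹·Kᵀ·(x' − x̄) = [14]
z = y + H·x̄ = [14] + [-16] = [-2]

z = [-2]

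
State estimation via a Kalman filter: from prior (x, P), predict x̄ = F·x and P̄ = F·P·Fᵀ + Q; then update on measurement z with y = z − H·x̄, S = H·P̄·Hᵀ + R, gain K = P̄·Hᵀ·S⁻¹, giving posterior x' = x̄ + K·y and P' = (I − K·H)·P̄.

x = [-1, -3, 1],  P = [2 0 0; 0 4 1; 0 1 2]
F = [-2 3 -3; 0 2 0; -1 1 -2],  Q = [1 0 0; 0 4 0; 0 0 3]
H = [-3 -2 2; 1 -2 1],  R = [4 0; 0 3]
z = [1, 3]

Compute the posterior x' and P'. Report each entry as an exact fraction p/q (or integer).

x' = [341/923, -8262/6461, -593/6461]
P' = [732/923 484/923 1088/923; 484/923 10068/6461 12914/6461; 1088/923 12914/6461 3332/923]

x̄ = F·x = [-10, -6, -4]
P̄ = F·P·Fᵀ + Q = [45 18 19; 18 20 4; 19 4 13]
y = z − H·x̄ = [-33, 5]
S = H·P̄·Hᵀ + R = [497 0; 0 91]
K = P̄·Hᵀ·S⁻¹ = [-19/71 4/13; -86/497 -18/91; -39/497 24/91]
x' = x̄ + K·y = [341/923, -8262/6461, -593/6461]
P' = (I − K·H)·P̄ = [732/923 484/923 1088/923; 484/923 10068/6461 12914/6461; 1088/923 12914/6461 3332/923]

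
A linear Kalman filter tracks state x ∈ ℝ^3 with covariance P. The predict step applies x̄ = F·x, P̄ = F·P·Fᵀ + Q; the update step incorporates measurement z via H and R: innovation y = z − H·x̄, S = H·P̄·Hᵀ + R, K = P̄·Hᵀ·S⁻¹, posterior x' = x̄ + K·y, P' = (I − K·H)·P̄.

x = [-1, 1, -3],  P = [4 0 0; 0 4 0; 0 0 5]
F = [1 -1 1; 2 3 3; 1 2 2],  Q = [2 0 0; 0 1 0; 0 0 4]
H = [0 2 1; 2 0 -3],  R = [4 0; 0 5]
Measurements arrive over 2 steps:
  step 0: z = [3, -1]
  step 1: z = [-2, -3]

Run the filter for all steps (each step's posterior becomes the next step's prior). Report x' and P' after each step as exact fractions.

step 0: x̄ = F·x = [-5, -8, -5]
step 0: P̄ = F·P·Fᵀ + Q = [15 11 6; 11 98 62; 6 62 44]
step 0: y = z − H·x̄ = [24, -6]
step 0: S = H·P̄·Hᵀ + R = [688 -448; -448 389]
step 0: K = P̄·Hᵀ·S⁻¹ = [4067/16732 1300/4183; 13445/33464 172/4183; 1449/8366 -456/4183]
step 0: x' = x̄ + K·y = [-4313/4183, 5839/4183, -791/4183]
step 0: P' = (I − K·H)·P̄ = [18676/4183 -6217/8366 10284/4183; -6217/8366 18163/16732 -2359/4183; 10284/4183 -2359/4183 7616/4183]
step 1: x̄ = F·x = [-10943/4183, 6518/4183, 5783/4183]
step 1: P̄ = F·P·Fᵀ + Q = [282807/16732 379557/16732 52570/4183; 379557/16732 927767/16732 132213/4183; 52570/4183 132213/4183 93865/4183]
step 1: y = z − H·x̄ = [-27185/4183, 26686/4183]
step 1: S = H·P̄·Hᵀ + R = [1567216/4183 -590176/4183; -590176/4183 517667/4183]
step 1: K = P̄·Hᵀ·S⁻¹ = [55382317/221366624 3510413/13835414; 89168245/221366624 824969/13835414; 19444399/110683312 -972513/6917707]
step 1: x' = x̄ + K·y = [-580712683/221366624, -150353603/221366624, -72616329/110683312]
step 1: P' = (I − K·H)·P̄ = [1503737533/442733248 -186105563/442733248 407634831/221366624; -186105563/442733248 440707341/442733248 -84034361/221366624; 407634831/221366624 -84034361/221366624 161811957/110683312]

step 0: x' = [-4313/4183, 5839/4183, -791/4183], P' = [18676/4183 -6217/8366 10284/4183; -6217/8366 18163/16732 -2359/4183; 10284/4183 -2359/4183 7616/4183]
step 1: x' = [-580712683/221366624, -150353603/221366624, -72616329/110683312], P' = [1503737533/442733248 -186105563/442733248 407634831/221366624; -186105563/442733248 440707341/442733248 -84034361/221366624; 407634831/221366624 -84034361/221366624 161811957/110683312]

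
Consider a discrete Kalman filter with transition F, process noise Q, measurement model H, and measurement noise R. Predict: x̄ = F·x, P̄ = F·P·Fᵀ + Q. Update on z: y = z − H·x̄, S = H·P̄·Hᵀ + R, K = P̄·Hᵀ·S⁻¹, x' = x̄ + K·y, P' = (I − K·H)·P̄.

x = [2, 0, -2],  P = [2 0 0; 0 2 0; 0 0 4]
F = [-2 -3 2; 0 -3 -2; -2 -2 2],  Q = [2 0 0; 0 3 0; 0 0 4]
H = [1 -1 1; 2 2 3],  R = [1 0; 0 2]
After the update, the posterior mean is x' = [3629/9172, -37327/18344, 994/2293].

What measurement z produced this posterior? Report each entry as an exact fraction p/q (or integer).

x̄ = F·x = [-8, 4, -8]
P̄ = F·P·Fᵀ + Q = [44 2 36; 2 37 -4; 36 -4 36]
S = H·P̄·Hᵀ + R = [194 306; 306 1050]
K = P̄·Hᵀ·S⁻¹ = [1725/9172 3733/27516; -10191/18344 4123/18344; 566/2293 632/6879]
x' − x̄ = [77005/9172, -110703/18344, 19338/2293] = K·y
y = (KᵀK)⁻¹·Kᵀ·(x' − x̄) = [23, 30]
z = y + H·x̄ = [23, 30] + [-20, -32] = [3, -2]

z = [3, -2]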